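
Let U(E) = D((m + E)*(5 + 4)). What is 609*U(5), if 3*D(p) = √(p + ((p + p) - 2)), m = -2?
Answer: 203*√79 ≈ 1804.3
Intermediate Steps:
D(p) = √(-2 + 3*p)/3 (D(p) = √(p + ((p + p) - 2))/3 = √(p + (2*p - 2))/3 = √(p + (-2 + 2*p))/3 = √(-2 + 3*p)/3)
U(E) = √(-56 + 27*E)/3 (U(E) = √(-2 + 3*((-2 + E)*(5 + 4)))/3 = √(-2 + 3*((-2 + E)*9))/3 = √(-2 + 3*(-18 + 9*E))/3 = √(-2 + (-54 + 27*E))/3 = √(-56 + 27*E)/3)
609*U(5) = 609*(√(-56 + 27*5)/3) = 609*(√(-56 + 135)/3) = 609*(√79/3) = 203*√79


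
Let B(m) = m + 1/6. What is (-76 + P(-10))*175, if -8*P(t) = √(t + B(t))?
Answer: -13300 - 175*I*√714/48 ≈ -13300.0 - 97.42*I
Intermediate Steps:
B(m) = ⅙ + m (B(m) = m + ⅙ = ⅙ + m)
P(t) = -√(⅙ + 2*t)/8 (P(t) = -√(t + (⅙ + t))/8 = -√(⅙ + 2*t)/8)
(-76 + P(-10))*175 = (-76 - √(6 + 72*(-10))/48)*175 = (-76 - √(6 - 720)/48)*175 = (-76 - I*√714/48)*175 = -13300 - 175*I*√714/48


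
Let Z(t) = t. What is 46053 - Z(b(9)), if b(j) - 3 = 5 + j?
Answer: 46036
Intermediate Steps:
b(j) = 8 + j (b(j) = 3 + (5 + j) = 8 + j)
46053 - Z(b(9)) = 46053 - (8 + 9) = 46053 - 1*17 = 46053 - 17 = 46036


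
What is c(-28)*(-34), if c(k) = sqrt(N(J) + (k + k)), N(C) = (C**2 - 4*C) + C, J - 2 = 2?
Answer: -68*I*sqrt(13) ≈ -245.18*I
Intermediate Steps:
J = 4 (J = 2 + 2 = 4)
N(C) = C**2 - 3*C
c(k) = sqrt(4 + 2*k) (c(k) = sqrt(4*(-3 + 4) + (k + k)) = sqrt(4*1 + 2*k) = sqrt(4 + 2*k))
c(-28)*(-34) = sqrt(4 + 2*(-28))*(-34) = sqrt(4 - 56)*(-34) = sqrt(-52)*(-34) = (2*I*sqrt(13))*(-34) = -68*I*sqrt(13)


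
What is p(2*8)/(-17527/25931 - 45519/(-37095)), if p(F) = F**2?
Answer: 20520756160/44182427 ≈ 464.46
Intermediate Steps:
p(2*8)/(-17527/25931 - 45519/(-37095)) = (2*8)**2/(-17527/25931 - 45519/(-37095)) = 16**2/(-17527*1/25931 - 45519*(-1/37095)) = 256/(-17527/25931 + 15173/12365) = 256/(176729708/320636815) = 256*(320636815/176729708) = 20520756160/44182427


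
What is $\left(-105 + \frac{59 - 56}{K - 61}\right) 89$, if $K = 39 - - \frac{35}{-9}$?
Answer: $- \frac{2179788}{233} \approx -9355.3$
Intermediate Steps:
$K = \frac{316}{9}$ ($K = 39 - \left(-35\right) \left(- \frac{1}{9}\right) = 39 - \frac{35}{9} = \frac{316}{9} \approx 35.111$)
$\left(-105 + \frac{59 - 56}{K - 61}\right) 89 = \left(-105 + \frac{59 - 56}{\frac{316}{9} - 61}\right) 89 = \left(-105 + \frac{3}{- \frac{233}{9}}\right) 89 = \left(-105 + 3 \left(- \frac{9}{233}\right)\right) 89 = \left(-105 - \frac{27}{233}\right) 89 = \left(- \frac{24492}{233}\right) 89 = - \frac{2179788}{233}$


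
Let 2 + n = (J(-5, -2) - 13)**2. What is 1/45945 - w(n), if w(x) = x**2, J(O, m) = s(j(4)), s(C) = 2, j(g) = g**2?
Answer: -650627144/45945 ≈ -14161.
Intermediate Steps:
J(O, m) = 2
n = 119 (n = -2 + (2 - 13)**2 = -2 + (-11)**2 = -2 + 121 = 119)
1/45945 - w(n) = 1/45945 - 1*119**2 = 1/45945 - 1*14161 = 1/45945 - 14161 = -650627144/45945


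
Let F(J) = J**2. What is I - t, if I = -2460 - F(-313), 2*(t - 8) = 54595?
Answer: -255469/2 ≈ -1.2773e+5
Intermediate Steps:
t = 54611/2 (t = 8 + (1/2)*54595 = 8 + 54595/2 = 54611/2 ≈ 27306.)
I = -100429 (I = -2460 - 1*(-313)**2 = -2460 - 1*97969 = -2460 - 97969 = -100429)
I - t = -100429 - 1*54611/2 = -100429 - 54611/2 = -255469/2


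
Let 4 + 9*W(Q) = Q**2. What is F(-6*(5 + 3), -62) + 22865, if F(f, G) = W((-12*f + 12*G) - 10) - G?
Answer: 26447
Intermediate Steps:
W(Q) = -4/9 + Q**2/9
F(f, G) = -4/9 - G + (-10 - 12*f + 12*G)**2/9 (F(f, G) = (-4/9 + ((-12*f + 12*G) - 10)**2/9) - G = (-4/9 + (-10 - 12*f + 12*G)**2/9) - G = -4/9 - G + (-10 - 12*f + 12*G)**2/9)
F(-6*(5 + 3), -62) + 22865 = (-4/9 - 1*(-62) + 4*(5 - 6*(-62) + 6*(-6*(5 + 3)))**2/9) + 22865 = (-4/9 + 62 + 4*(5 + 372 + 6*(-6*8))**2/9) + 22865 = (-4/9 + 62 + 4*(5 + 372 + 6*(-48))**2/9) + 22865 = (-4/9 + 62 + 4*(5 + 372 - 288)**2/9) + 22865 = (-4/9 + 62 + (4/9)*89**2) + 22865 = (-4/9 + 62 + (4/9)*7921) + 22865 = (-4/9 + 62 + 31684/9) + 22865 = 3582 + 22865 = 26447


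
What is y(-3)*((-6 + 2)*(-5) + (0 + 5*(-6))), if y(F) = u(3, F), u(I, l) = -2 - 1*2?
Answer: 40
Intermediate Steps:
u(I, l) = -4 (u(I, l) = -2 - 2 = -4)
y(F) = -4
y(-3)*((-6 + 2)*(-5) + (0 + 5*(-6))) = -4*((-6 + 2)*(-5) + (0 + 5*(-6))) = -4*(-4*(-5) + (0 - 30)) = -4*(20 - 30) = -4*(-10) = 40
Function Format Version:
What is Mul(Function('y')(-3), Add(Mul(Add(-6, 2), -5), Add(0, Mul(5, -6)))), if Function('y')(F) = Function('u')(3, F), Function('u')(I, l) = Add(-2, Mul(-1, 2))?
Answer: 40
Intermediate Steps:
Function('u')(I, l) = -4 (Function('u')(I, l) = Add(-2, -2) = -4)
Function('y')(F) = -4
Mul(Function('y')(-3), Add(Mul(Add(-6, 2), -5), Add(0, Mul(5, -6)))) = Mul(-4, Add(Mul(Add(-6, 2), -5), Add(0, Mul(5, -6)))) = Mul(-4, Add(Mul(-4, -5), Add(0, -30))) = Mul(-4, Add(20, -30)) = Mul(-4, -10) = 40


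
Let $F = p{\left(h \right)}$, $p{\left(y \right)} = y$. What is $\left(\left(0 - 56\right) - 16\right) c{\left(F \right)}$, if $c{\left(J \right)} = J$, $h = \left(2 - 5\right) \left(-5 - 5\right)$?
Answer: $-2160$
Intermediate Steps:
$h = 30$ ($h = \left(-3\right) \left(-10\right) = 30$)
$F = 30$
$\left(\left(0 - 56\right) - 16\right) c{\left(F \right)} = \left(\left(0 - 56\right) - 16\right) 30 = \left(-56 - 16\right) 30 = \left(-72\right) 30 = -2160$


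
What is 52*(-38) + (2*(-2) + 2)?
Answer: -1978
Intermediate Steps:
52*(-38) + (2*(-2) + 2) = -1976 + (-4 + 2) = -1976 - 2 = -1978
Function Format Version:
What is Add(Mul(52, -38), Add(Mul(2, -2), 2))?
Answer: -1978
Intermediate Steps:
Add(Mul(52, -38), Add(Mul(2, -2), 2)) = Add(-1976, Add(-4, 2)) = Add(-1976, -2) = -1978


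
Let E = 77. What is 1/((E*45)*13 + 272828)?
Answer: 1/317873 ≈ 3.1459e-6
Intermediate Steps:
1/((E*45)*13 + 272828) = 1/((77*45)*13 + 272828) = 1/(3465*13 + 272828) = 1/(45045 + 272828) = 1/317873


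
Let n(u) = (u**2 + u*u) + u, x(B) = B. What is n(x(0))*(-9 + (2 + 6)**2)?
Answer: 0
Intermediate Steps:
n(u) = u + 2*u**2 (n(u) = (u**2 + u**2) + u = 2*u**2 + u = u + 2*u**2)
n(x(0))*(-9 + (2 + 6)**2) = (0*(1 + 2*0))*(-9 + (2 + 6)**2) = (0*(1 + 0))*(-9 + 8**2) = (0*1)*(-9 + 64) = 0*55 = 0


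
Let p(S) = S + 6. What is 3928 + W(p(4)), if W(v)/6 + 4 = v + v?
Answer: 4024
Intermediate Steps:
p(S) = 6 + S
W(v) = -24 + 12*v (W(v) = -24 + 6*(v + v) = -24 + 6*(2*v) = -24 + 12*v)
3928 + W(p(4)) = 3928 + (-24 + 12*(6 + 4)) = 3928 + (-24 + 12*10) = 3928 + (-24 + 120) = 3928 + 96 = 4024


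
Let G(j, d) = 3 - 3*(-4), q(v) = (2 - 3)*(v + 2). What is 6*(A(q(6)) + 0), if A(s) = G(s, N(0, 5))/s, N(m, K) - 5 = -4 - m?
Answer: -45/4 ≈ -11.250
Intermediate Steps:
q(v) = -2 - v (q(v) = -(2 + v) = -2 - v)
N(m, K) = 1 - m (N(m, K) = 5 + (-4 - m) = 1 - m)
G(j, d) = 15 (G(j, d) = 3 + 12 = 15)
A(s) = 15/s
6*(A(q(6)) + 0) = 6*(15/(-2 - 1*6) + 0) = 6*(15/(-2 - 6) + 0) = 6*(15/(-8) + 0) = 6*(15*(-1/8) + 0) = 6*(-15/8 + 0) = 6*(-15/8) = -45/4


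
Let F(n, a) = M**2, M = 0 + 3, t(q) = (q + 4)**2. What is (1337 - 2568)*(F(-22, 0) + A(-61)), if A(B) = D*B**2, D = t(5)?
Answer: -371035710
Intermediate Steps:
t(q) = (4 + q)**2
M = 3
D = 81 (D = (4 + 5)**2 = 9**2 = 81)
F(n, a) = 9 (F(n, a) = 3**2 = 9)
A(B) = 81*B**2
(1337 - 2568)*(F(-22, 0) + A(-61)) = (1337 - 2568)*(9 + 81*(-61)**2) = -1231*(9 + 81*3721) = -1231*(9 + 301401) = -1231*301410 = -371035710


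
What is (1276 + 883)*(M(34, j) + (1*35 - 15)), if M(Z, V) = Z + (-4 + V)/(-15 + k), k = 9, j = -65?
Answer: 282829/2 ≈ 1.4141e+5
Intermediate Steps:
M(Z, V) = ⅔ + Z - V/6 (M(Z, V) = Z + (-4 + V)/(-15 + 9) = Z + (-4 + V)/(-6) = Z + (-4 + V)*(-⅙) = Z + (⅔ - V/6) = ⅔ + Z - V/6)
(1276 + 883)*(M(34, j) + (1*35 - 15)) = (1276 + 883)*((⅔ + 34 - ⅙*(-65)) + (1*35 - 15)) = 2159*((⅔ + 34 + 65/6) + (35 - 15)) = 2159*(91/2 + 20) = 2159*(131/2) = 282829/2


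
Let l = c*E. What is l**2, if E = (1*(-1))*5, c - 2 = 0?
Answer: 100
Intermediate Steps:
c = 2 (c = 2 + 0 = 2)
E = -5 (E = -1*5 = -5)
l = -10 (l = 2*(-5) = -10)
l**2 = (-10)**2 = 100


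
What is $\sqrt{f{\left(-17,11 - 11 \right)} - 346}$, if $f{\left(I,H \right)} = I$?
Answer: $11 i \sqrt{3} \approx 19.053 i$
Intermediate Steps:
$\sqrt{f{\left(-17,11 - 11 \right)} - 346} = \sqrt{-17 - 346} = \sqrt{-363} = 11 i \sqrt{3}$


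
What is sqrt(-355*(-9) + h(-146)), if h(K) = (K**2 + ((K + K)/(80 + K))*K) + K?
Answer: sqrt(25830057)/33 ≈ 154.01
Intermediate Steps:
h(K) = K + K**2 + 2*K**2/(80 + K) (h(K) = (K**2 + ((2*K)/(80 + K))*K) + K = (K**2 + (2*K/(80 + K))*K) + K = (K**2 + 2*K**2/(80 + K)) + K = K + K**2 + 2*K**2/(80 + K))
sqrt(-355*(-9) + h(-146)) = sqrt(-355*(-9) - 146*(80 + (-146)**2 + 83*(-146))/(80 - 146)) = sqrt(3195 - 146*(80 + 21316 - 12118)/(-66)) = sqrt(3195 - 146*(-1/66)*9278) = sqrt(3195 + 677294/33) = sqrt(782729/33) = sqrt(25830057)/33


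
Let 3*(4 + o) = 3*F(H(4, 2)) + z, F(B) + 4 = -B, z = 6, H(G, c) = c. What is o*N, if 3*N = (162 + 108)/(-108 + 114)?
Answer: -120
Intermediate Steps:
F(B) = -4 - B
N = 15 (N = ((162 + 108)/(-108 + 114))/3 = (270/6)/3 = (270*(1/6))/3 = (1/3)*45 = 15)
o = -8 (o = -4 + (3*(-4 - 1*2) + 6)/3 = -4 + (3*(-4 - 2) + 6)/3 = -4 + (3*(-6) + 6)/3 = -4 + (-18 + 6)/3 = -4 + (1/3)*(-12) = -4 - 4 = -8)
o*N = -8*15 = -120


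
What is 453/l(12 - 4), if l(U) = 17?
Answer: 453/17 ≈ 26.647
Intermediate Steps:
453/l(12 - 4) = 453/17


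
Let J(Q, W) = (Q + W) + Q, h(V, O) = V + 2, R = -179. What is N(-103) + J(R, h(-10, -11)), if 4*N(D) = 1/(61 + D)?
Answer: -61489/168 ≈ -366.01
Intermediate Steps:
h(V, O) = 2 + V
J(Q, W) = W + 2*Q
N(D) = 1/(4*(61 + D))
N(-103) + J(R, h(-10, -11)) = 1/(4*(61 - 103)) + ((2 - 10) + 2*(-179)) = (¼)/(-42) + (-8 - 358) = (¼)*(-1/42) - 366 = -1/168 - 366 = -61489/168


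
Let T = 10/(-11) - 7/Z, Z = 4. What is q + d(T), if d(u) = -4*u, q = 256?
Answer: 2933/11 ≈ 266.64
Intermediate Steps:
T = -117/44 (T = 10/(-11) - 7/4 = 10*(-1/11) - 7*¼ = -10/11 - 7/4 = -117/44 ≈ -2.6591)
q + d(T) = 256 - 4*(-117/44) = 256 + 117/11 = 2933/11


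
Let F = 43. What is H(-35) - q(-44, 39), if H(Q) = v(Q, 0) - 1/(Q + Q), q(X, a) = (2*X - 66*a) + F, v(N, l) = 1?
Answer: 183401/70 ≈ 2620.0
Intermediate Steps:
q(X, a) = 43 - 66*a + 2*X (q(X, a) = (2*X - 66*a) + 43 = (-66*a + 2*X) + 43 = 43 - 66*a + 2*X)
H(Q) = 1 - 1/(2*Q) (H(Q) = 1 - 1/(Q + Q) = 1 - 1/(2*Q))
H(-35) - q(-44, 39) = (-½ - 35)/(-35) - (43 - 66*39 + 2*(-44)) = -1/35*(-71/2) - (43 - 2574 - 88) = 71/70 - 1*(-2619) = 71/70 + 2619 = 183401/70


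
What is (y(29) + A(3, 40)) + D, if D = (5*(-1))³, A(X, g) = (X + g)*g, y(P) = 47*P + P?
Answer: 2987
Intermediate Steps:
y(P) = 48*P
A(X, g) = g*(X + g)
D = -125 (D = (-5)³ = -125)
(y(29) + A(3, 40)) + D = (48*29 + 40*(3 + 40)) - 125 = (1392 + 40*43) - 125 = (1392 + 1720) - 125 = 3112 - 125 = 2987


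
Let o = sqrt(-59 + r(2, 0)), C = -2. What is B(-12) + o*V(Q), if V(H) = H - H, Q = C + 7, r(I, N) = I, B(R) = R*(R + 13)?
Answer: -12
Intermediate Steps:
B(R) = R*(13 + R)
Q = 5 (Q = -2 + 7 = 5)
V(H) = 0
o = I*sqrt(57) (o = sqrt(-59 + 2) = sqrt(-57) = I*sqrt(57) ≈ 7.5498*I)
B(-12) + o*V(Q) = -12*(13 - 12) + (I*sqrt(57))*0 = -12*1 + 0 = -12 + 0 = -12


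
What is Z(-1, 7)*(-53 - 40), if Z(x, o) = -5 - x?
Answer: 372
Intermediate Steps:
Z(-1, 7)*(-53 - 40) = (-5 - 1*(-1))*(-53 - 40) = (-5 + 1)*(-93) = -4*(-93) = 372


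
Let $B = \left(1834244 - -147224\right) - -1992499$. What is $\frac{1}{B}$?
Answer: $\frac{1}{3973967} \approx 2.5164 \cdot 10^{-7}$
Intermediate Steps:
$B = 3973967$ ($B = \left(1834244 + 147224\right) + \left(-249621 + 2242120\right) = 1981468 + 1992499 = 3973967$)
$\frac{1}{B} = \frac{1}{3973967}$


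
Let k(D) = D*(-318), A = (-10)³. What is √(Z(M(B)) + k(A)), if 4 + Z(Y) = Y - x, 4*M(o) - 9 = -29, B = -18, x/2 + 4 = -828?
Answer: √319655 ≈ 565.38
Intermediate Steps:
x = -1664 (x = -8 + 2*(-828) = -8 - 1656 = -1664)
M(o) = -5 (M(o) = 9/4 + (¼)*(-29) = 9/4 - 29/4 = -5)
A = -1000
Z(Y) = 1660 + Y (Z(Y) = -4 + (Y - 1*(-1664)) = -4 + (Y + 1664) = -4 + (1664 + Y) = 1660 + Y)
k(D) = -318*D
√(Z(M(B)) + k(A)) = √((1660 - 5) - 318*(-1000)) = √(1655 + 318000) = √319655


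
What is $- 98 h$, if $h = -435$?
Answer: $42630$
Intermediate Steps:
$- 98 h = \left(-98\right) \left(-435\right) = 42630$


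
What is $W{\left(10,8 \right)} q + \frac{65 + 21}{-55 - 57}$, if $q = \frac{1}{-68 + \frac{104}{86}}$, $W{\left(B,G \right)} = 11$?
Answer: $- \frac{4687}{5026} \approx -0.93255$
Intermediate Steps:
$q = - \frac{43}{2872}$ ($q = \frac{1}{-68 + 104 \cdot \frac{1}{86}} = \frac{1}{-68 + \frac{52}{43}} = \frac{1}{- \frac{2872}{43}} = - \frac{43}{2872} \approx -0.014972$)
$W{\left(10,8 \right)} q + \frac{65 + 21}{-55 - 57} = 11 \left(- \frac{43}{2872}\right) + \frac{65 + 21}{-55 - 57} = - \frac{473}{2872} + \frac{86}{-112} = - \frac{473}{2872} + 86 \left(- \frac{1}{112}\right) = - \frac{473}{2872} - \frac{43}{56} = - \frac{4687}{5026}$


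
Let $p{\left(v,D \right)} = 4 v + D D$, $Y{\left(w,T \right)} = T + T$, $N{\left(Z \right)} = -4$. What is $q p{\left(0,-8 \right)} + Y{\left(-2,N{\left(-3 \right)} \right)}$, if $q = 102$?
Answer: $6520$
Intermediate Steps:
$Y{\left(w,T \right)} = 2 T$
$p{\left(v,D \right)} = D^{2} + 4 v$ ($p{\left(v,D \right)} = 4 v + D^{2} = D^{2} + 4 v$)
$q p{\left(0,-8 \right)} + Y{\left(-2,N{\left(-3 \right)} \right)} = 102 \left(\left(-8\right)^{2} + 4 \cdot 0\right) + 2 \left(-4\right) = 102 \left(64 + 0\right) - 8 = 102 \cdot 64 - 8 = 6528 - 8 = 6520$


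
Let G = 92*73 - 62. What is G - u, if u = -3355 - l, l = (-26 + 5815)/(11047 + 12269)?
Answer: 233375633/23316 ≈ 10009.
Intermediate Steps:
l = 5789/23316 ≈ 0.24828
u = -78230969/23316 (u = -3355 - 1*5789/23316 = -3355 - 5789/23316 = -78230969/23316 ≈ -3355.3)
G = 6654 (G = 6716 - 62 = 6654)
G - u = 6654 - 1*(-78230969/23316) = 6654 + 78230969/23316 = 233375633/23316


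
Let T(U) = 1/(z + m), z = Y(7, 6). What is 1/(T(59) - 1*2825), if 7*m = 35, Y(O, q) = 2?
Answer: -7/19774 ≈ -0.00035400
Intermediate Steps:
z = 2
m = 5 (m = (⅐)*35 = 5)
T(U) = ⅐ (T(U) = 1/(2 + 5) = 1/7 = ⅐)
1/(T(59) - 1*2825) = 1/(⅐ - 1*2825) = 1/(⅐ - 2825) = 1/(-19774/7) = -7/19774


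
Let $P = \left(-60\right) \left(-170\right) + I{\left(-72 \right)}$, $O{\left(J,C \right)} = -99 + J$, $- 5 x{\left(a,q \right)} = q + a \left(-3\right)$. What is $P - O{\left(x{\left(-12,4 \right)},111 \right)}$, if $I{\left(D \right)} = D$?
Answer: $10235$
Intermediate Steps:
$x{\left(a,q \right)} = - \frac{q}{5} + \frac{3 a}{5}$ ($x{\left(a,q \right)} = - \frac{q + a \left(-3\right)}{5} = - \frac{q - 3 a}{5} = - \frac{q}{5} + \frac{3 a}{5}$)
$P = 10128$ ($P = \left(-60\right) \left(-170\right) - 72 = 10200 - 72 = 10128$)
$P - O{\left(x{\left(-12,4 \right)},111 \right)} = 10128 - \left(-99 + \left(\left(- \frac{1}{5}\right) 4 + \frac{3}{5} \left(-12\right)\right)\right) = 10128 - \left(-99 - 8\right) = 10128 - -107 = 10128 + 107 = 10235$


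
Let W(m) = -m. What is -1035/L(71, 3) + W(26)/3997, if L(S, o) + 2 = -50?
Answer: 4135543/207844 ≈ 19.897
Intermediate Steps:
L(S, o) = -52 (L(S, o) = -2 - 50 = -52)
-1035/L(71, 3) + W(26)/3997 = -1035/(-52) - 1*26/3997 = -1035*(-1/52) - 26*1/3997 = 1035/52 - 26/3997 = 4135543/207844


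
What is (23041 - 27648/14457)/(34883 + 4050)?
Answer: 111025363/187618127 ≈ 0.59176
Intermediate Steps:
(23041 - 27648/14457)/(34883 + 4050) = (23041 - 27648*1/14457)/38933 = (23041 - 9216/4819)*(1/38933) = (111025363/4819)*(1/38933) = 111025363/187618127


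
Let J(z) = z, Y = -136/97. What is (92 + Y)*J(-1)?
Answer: -8788/97 ≈ -90.598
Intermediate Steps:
Y = -136/97 (Y = -136*1/97 = -136/97 ≈ -1.4021)
(92 + Y)*J(-1) = (92 - 136/97)*(-1) = (8788/97)*(-1) = -8788/97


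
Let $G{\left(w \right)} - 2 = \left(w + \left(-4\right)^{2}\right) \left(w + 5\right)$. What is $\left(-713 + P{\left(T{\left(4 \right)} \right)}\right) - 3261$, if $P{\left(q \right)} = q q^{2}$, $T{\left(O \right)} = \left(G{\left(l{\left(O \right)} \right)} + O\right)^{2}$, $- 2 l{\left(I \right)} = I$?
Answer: $12230586490$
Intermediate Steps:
$l{\left(I \right)} = - \frac{I}{2}$
$G{\left(w \right)} = 2 + \left(5 + w\right) \left(16 + w\right)$ ($G{\left(w \right)} = 2 + \left(w + \left(-4\right)^{2}\right) \left(w + 5\right) = 2 + \left(w + 16\right) \left(5 + w\right) = 2 + \left(16 + w\right) \left(5 + w\right) = 2 + \left(5 + w\right) \left(16 + w\right)$)
$T{\left(O \right)} = \left(82 - \frac{19 O}{2} + \frac{O^{2}}{4}\right)^{2}$ ($T{\left(O \right)} = \left(\left(82 + \left(- \frac{O}{2}\right)^{2} + 21 \left(- \frac{O}{2}\right)\right) + O\right)^{2} = \left(\left(82 + \frac{O^{2}}{4} - \frac{21 O}{2}\right) + O\right)^{2} = \left(\left(82 - \frac{21 O}{2} + \frac{O^{2}}{4}\right) + O\right)^{2} = \left(82 - \frac{19 O}{2} + \frac{O^{2}}{4}\right)^{2}$)
$P{\left(q \right)} = q^{3}$
$\left(-713 + P{\left(T{\left(4 \right)} \right)}\right) - 3261 = \left(-713 + \left(\frac{\left(328 + 4^{2} - 152\right)^{2}}{16}\right)^{3}\right) - 3261 = \left(-713 + \left(\frac{\left(328 + 16 - 152\right)^{2}}{16}\right)^{3}\right) - 3261 = \left(-713 + \left(\frac{192^{2}}{16}\right)^{3}\right) - 3261 = \left(-713 + \left(\frac{1}{16} \cdot 36864\right)^{3}\right) - 3261 = \left(-713 + 2304^{3}\right) - 3261 = \left(-713 + 12230590464\right) - 3261 = 12230589751 - 3261 = 12230586490$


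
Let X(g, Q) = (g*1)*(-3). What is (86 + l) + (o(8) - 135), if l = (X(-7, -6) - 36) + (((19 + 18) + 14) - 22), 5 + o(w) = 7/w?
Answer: -313/8 ≈ -39.125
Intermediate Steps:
o(w) = -5 + 7/w
X(g, Q) = -3*g (X(g, Q) = g*(-3) = -3*g)
l = 14 (l = (-3*(-7) - 36) + (((19 + 18) + 14) - 22) = (21 - 36) + ((37 + 14) - 22) = -15 + (51 - 22) = -15 + 29 = 14)
(86 + l) + (o(8) - 135) = (86 + 14) + ((-5 + 7/8) - 135) = 100 + ((-5 + 7*(⅛)) - 135) = 100 + ((-5 + 7/8) - 135) = 100 + (-33/8 - 135) = 100 - 1113/8 = -313/8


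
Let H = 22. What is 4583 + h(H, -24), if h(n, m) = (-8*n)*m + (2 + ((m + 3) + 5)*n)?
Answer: 8457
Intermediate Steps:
h(n, m) = 2 + n*(8 + m) - 8*m*n (h(n, m) = -8*m*n + (2 + ((3 + m) + 5)*n) = -8*m*n + (2 + (8 + m)*n) = -8*m*n + (2 + n*(8 + m)) = 2 + n*(8 + m) - 8*m*n)
4583 + h(H, -24) = 4583 + (2 + 8*22 - 7*(-24)*22) = 4583 + (2 + 176 + 3696) = 4583 + 3874 = 8457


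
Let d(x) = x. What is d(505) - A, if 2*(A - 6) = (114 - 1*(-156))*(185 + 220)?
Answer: -54176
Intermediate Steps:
A = 54681 (A = 6 + ((114 - 1*(-156))*(185 + 220))/2 = 6 + ((114 + 156)*405)/2 = 6 + (270*405)/2 = 6 + (½)*109350 = 6 + 54675 = 54681)
d(505) - A = 505 - 1*54681 = 505 - 54681 = -54176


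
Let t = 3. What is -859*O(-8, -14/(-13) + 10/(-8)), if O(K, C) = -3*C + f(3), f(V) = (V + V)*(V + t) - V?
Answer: -1497237/52 ≈ -28793.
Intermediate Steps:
f(V) = -V + 2*V*(3 + V) (f(V) = (V + V)*(V + 3) - V = (2*V)*(3 + V) - V = 2*V*(3 + V) - V = -V + 2*V*(3 + V))
O(K, C) = 33 - 3*C (O(K, C) = -3*C + 3*(5 + 2*3) = -3*C + 3*(5 + 6) = -3*C + 3*11 = -3*C + 33 = 33 - 3*C)
-859*O(-8, -14/(-13) + 10/(-8)) = -859*(33 - 3*(-14/(-13) + 10/(-8))) = -859*(33 - 3*(-14*(-1/13) + 10*(-⅛))) = -859*(33 - 3*(14/13 - 5/4)) = -859*(33 - 3*(-9/52)) = -859*(33 + 27/52) = -859*1743/52 = -1497237/52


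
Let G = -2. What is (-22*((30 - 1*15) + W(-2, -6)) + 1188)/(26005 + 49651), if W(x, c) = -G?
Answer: 407/37828 ≈ 0.010759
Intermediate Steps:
W(x, c) = 2 (W(x, c) = -1*(-2) = 2)
(-22*((30 - 1*15) + W(-2, -6)) + 1188)/(26005 + 49651) = (-22*((30 - 1*15) + 2) + 1188)/(26005 + 49651) = (-22*((30 - 15) + 2) + 1188)/75656 = (-22*(15 + 2) + 1188)*(1/75656) = (-22*17 + 1188)*(1/75656) = (-374 + 1188)*(1/75656) = 814*(1/75656) = 407/37828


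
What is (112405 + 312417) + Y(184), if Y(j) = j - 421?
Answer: 424585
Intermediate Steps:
Y(j) = -421 + j
(112405 + 312417) + Y(184) = (112405 + 312417) + (-421 + 184) = 424822 - 237 = 424585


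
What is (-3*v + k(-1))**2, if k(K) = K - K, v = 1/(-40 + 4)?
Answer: 1/144 ≈ 0.0069444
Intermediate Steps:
v = -1/36 (v = 1/(-36) = -1/36 ≈ -0.027778)
k(K) = 0
(-3*v + k(-1))**2 = (-3*(-1/36) + 0)**2 = (1/12 + 0)**2 = (1/12)**2 = 1/144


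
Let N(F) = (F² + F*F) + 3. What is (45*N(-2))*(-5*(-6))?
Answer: 14850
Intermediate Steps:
N(F) = 3 + 2*F² (N(F) = (F² + F²) + 3 = 2*F² + 3 = 3 + 2*F²)
(45*N(-2))*(-5*(-6)) = (45*(3 + 2*(-2)²))*(-5*(-6)) = (45*(3 + 2*4))*30 = (45*(3 + 8))*30 = (45*11)*30 = 495*30 = 14850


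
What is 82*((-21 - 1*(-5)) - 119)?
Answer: -11070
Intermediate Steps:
82*((-21 - 1*(-5)) - 119) = 82*((-21 + 5) - 119) = 82*(-16 - 119) = 82*(-135) = -11070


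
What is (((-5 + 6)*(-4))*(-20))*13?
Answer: 1040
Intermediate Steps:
(((-5 + 6)*(-4))*(-20))*13 = ((1*(-4))*(-20))*13 = -4*(-20)*13 = 80*13 = 1040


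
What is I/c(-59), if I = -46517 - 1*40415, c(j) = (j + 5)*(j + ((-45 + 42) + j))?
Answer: -43466/3267 ≈ -13.305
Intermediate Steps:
c(j) = (-3 + 2*j)*(5 + j) (c(j) = (5 + j)*(j + (-3 + j)) = (5 + j)*(-3 + 2*j) = (-3 + 2*j)*(5 + j))
I = -86932 (I = -46517 - 40415 = -86932)
I/c(-59) = -86932/(-15 + 2*(-59)**2 + 7*(-59)) = -86932/(-15 + 2*3481 - 413) = -86932/(-15 + 6962 - 413) = -86932/6534 = -86932*1/6534 = -43466/3267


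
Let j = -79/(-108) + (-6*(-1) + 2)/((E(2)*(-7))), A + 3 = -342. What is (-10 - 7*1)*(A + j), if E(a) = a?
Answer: 4431883/756 ≈ 5862.3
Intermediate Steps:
A = -345 (A = -3 - 342 = -345)
j = 121/756 (j = -79/(-108) + (-6*(-1) + 2)/((2*(-7))) = -79*(-1/108) + (6 + 2)/(-14) = 79/108 + 8*(-1/14) = 79/108 - 4/7 = 121/756 ≈ 0.16005)
(-10 - 7*1)*(A + j) = (-10 - 7*1)*(-345 + 121/756) = (-10 - 7)*(-260699/756) = -17*(-260699/756) = 4431883/756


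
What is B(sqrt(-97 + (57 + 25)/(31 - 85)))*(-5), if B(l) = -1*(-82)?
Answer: -410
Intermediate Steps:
B(l) = 82
B(sqrt(-97 + (57 + 25)/(31 - 85)))*(-5) = 82*(-5) = -410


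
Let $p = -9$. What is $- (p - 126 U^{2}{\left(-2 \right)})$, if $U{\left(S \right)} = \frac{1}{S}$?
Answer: $\frac{81}{2} \approx 40.5$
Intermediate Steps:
$- (p - 126 U^{2}{\left(-2 \right)}) = - (-9 - 126 \left(\frac{1}{-2}\right)^{2}) = - (-9 - 126 \left(- \frac{1}{2}\right)^{2}) = - (-9 - \frac{63}{2}) = \left(-1\right) \left(- \frac{81}{2}\right) = \frac{81}{2}$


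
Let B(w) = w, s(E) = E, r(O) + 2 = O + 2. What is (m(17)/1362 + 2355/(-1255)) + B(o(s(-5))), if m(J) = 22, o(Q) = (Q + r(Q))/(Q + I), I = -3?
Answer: -417305/683724 ≈ -0.61034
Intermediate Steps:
r(O) = O (r(O) = -2 + (O + 2) = -2 + (2 + O) = O)
o(Q) = 2*Q/(-3 + Q) (o(Q) = (Q + Q)/(Q - 3) = (2*Q)/(-3 + Q) = 2*Q/(-3 + Q))
(m(17)/1362 + 2355/(-1255)) + B(o(s(-5))) = (22/1362 + 2355/(-1255)) + 2*(-5)/(-3 - 5) = (22*(1/1362) + 2355*(-1/1255)) + 2*(-5)/(-8) = (11/681 - 471/251) + 2*(-5)*(-1/8) = -317990/170931 + 5/4 = -417305/683724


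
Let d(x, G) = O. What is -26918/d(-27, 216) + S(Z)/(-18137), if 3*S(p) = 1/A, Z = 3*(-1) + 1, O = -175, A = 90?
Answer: 3766205047/24484950 ≈ 153.82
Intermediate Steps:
d(x, G) = -175
Z = -2 (Z = -3 + 1 = -2)
S(p) = 1/270 (S(p) = (1/3)/90 = (1/3)*(1/90) = 1/270)
-26918/d(-27, 216) + S(Z)/(-18137) = -26918/(-175) + (1/270)/(-18137) = -26918*(-1/175) + (1/270)*(-1/18137) = 26918/175 - 1/4896990 = 3766205047/24484950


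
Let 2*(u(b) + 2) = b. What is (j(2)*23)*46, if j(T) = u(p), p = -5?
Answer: -4761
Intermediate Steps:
u(b) = -2 + b/2
j(T) = -9/2 (j(T) = -2 + (½)*(-5) = -2 - 5/2 = -9/2)
(j(2)*23)*46 = -9/2*23*46 = -207/2*46 = -4761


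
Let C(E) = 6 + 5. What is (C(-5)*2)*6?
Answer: 132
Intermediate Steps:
C(E) = 11
(C(-5)*2)*6 = (11*2)*6 = 22*6 = 132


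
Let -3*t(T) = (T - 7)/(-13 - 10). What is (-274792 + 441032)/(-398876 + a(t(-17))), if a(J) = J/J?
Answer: -33248/79775 ≈ -0.41677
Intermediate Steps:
t(T) = -7/69 + T/69 (t(T) = -(T - 7)/(3*(-13 - 10)) = -(-7 + T)/(3*(-23)) = -(-7 + T)*(-1)/(3*23) = -(7/23 - T/23)/3 = -7/69 + T/69)
a(J) = 1
(-274792 + 441032)/(-398876 + a(t(-17))) = (-274792 + 441032)/(-398876 + 1) = 166240/(-398875) = 166240*(-1/398875) = -33248/79775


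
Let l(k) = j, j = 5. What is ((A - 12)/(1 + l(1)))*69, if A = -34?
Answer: -529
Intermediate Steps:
l(k) = 5
((A - 12)/(1 + l(1)))*69 = ((-34 - 12)/(1 + 5))*69 = -46/6*69 = -46*1/6*69 = -23/3*69 = -529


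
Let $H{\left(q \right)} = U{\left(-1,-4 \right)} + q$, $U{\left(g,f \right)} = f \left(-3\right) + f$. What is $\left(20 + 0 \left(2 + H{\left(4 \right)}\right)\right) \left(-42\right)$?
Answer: $-840$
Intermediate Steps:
$U{\left(g,f \right)} = - 2 f$ ($U{\left(g,f \right)} = - 3 f + f = - 2 f$)
$H{\left(q \right)} = 8 + q$ ($H{\left(q \right)} = \left(-2\right) \left(-4\right) + q = 8 + q$)
$\left(20 + 0 \left(2 + H{\left(4 \right)}\right)\right) \left(-42\right) = \left(20 + 0 \left(2 + \left(8 + 4\right)\right)\right) \left(-42\right) = \left(20 + 0 \left(2 + 12\right)\right) \left(-42\right) = \left(20 + 0 \cdot 14\right) \left(-42\right) = \left(20 + 0\right) \left(-42\right) = 20 \left(-42\right) = -840$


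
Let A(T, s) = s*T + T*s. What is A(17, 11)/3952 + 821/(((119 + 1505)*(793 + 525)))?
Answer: 50235385/528686704 ≈ 0.095019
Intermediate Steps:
A(T, s) = 2*T*s (A(T, s) = T*s + T*s = 2*T*s)
A(17, 11)/3952 + 821/(((119 + 1505)*(793 + 525))) = (2*17*11)/3952 + 821/(((119 + 1505)*(793 + 525))) = 374*(1/3952) + 821/((1624*1318)) = 187/1976 + 821/2140432 = 50235385/528686704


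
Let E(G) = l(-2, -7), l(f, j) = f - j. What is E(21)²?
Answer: 25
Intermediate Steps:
E(G) = 5 (E(G) = -2 - 1*(-7) = -2 + 7 = 5)
E(21)² = 5² = 25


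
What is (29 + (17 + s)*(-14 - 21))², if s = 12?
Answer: 972196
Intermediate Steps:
(29 + (17 + s)*(-14 - 21))² = (29 + (17 + 12)*(-14 - 21))² = (29 + 29*(-35))² = (29 - 1015)² = (-986)² = 972196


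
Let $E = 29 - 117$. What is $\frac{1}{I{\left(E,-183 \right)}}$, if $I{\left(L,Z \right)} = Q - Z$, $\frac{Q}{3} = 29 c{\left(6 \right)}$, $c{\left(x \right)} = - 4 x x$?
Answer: $- \frac{1}{12345} \approx -8.1004 \cdot 10^{-5}$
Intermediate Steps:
$c{\left(x \right)} = - 4 x^{2}$
$E = -88$
$Q = -12528$ ($Q = 3 \cdot 29 \left(- 4 \cdot 6^{2}\right) = 3 \cdot 29 \left(\left(-4\right) 36\right) = 3 \cdot 29 \left(-144\right) = 3 \left(-4176\right) = -12528$)
$I{\left(L,Z \right)} = -12528 - Z$
$\frac{1}{I{\left(E,-183 \right)}} = \frac{1}{-12528 - -183} = \frac{1}{-12528 + 183} = \frac{1}{-12345} = - \frac{1}{12345}$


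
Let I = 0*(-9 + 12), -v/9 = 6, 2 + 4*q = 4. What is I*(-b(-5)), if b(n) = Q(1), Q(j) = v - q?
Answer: 0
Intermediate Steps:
q = 1/2 (q = -1/2 + (1/4)*4 = -1/2 + 1 = 1/2 ≈ 0.50000)
v = -54 (v = -9*6 = -54)
Q(j) = -109/2 (Q(j) = -54 - 1*1/2 = -54 - 1/2 = -109/2)
b(n) = -109/2
I = 0 (I = 0*3 = 0)
I*(-b(-5)) = 0*(-1*(-109/2)) = 0*(109/2) = 0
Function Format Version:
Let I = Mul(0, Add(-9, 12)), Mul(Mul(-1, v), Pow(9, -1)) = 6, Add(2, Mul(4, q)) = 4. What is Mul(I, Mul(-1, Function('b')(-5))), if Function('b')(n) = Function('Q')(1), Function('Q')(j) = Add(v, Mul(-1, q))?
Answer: 0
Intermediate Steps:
q = Rational(1, 2) (q = Add(Rational(-1, 2), Mul(Rational(1, 4), 4)) = Add(Rational(-1, 2), 1) = Rational(1, 2) ≈ 0.50000)
v = -54 (v = Mul(-9, 6) = -54)
Function('Q')(j) = Rational(-109, 2) (Function('Q')(j) = Add(-54, Mul(-1, Rational(1, 2))) = Add(-54, Rational(-1, 2)) = Rational(-109, 2))
Function('b')(n) = Rational(-109, 2)
I = 0 (I = Mul(0, 3) = 0)
Mul(I, Mul(-1, Function('b')(-5))) = Mul(0, Mul(-1, Rational(-109, 2))) = Mul(0, Rational(109, 2)) = 0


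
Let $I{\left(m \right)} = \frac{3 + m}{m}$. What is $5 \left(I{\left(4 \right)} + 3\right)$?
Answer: $\frac{95}{4} \approx 23.75$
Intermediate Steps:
$I{\left(m \right)} = \frac{3 + m}{m}$
$5 \left(I{\left(4 \right)} + 3\right) = 5 \left(\frac{3 + 4}{4} + 3\right) = 5 \left(\frac{1}{4} \cdot 7 + 3\right) = 5 \left(\frac{7}{4} + 3\right) = 5 \cdot \frac{19}{4} = \frac{95}{4}$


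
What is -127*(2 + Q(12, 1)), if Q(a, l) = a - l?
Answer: -1651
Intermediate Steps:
-127*(2 + Q(12, 1)) = -127*(2 + (12 - 1*1)) = -127*(2 + (12 - 1)) = -127*(2 + 11) = -127*13 = -1*1651 = -1651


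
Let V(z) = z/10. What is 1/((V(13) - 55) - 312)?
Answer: -10/3657 ≈ -0.0027345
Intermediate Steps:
V(z) = z/10 (V(z) = z*(⅒) = z/10)
1/((V(13) - 55) - 312) = 1/(((⅒)*13 - 55) - 312) = 1/((13/10 - 55) - 312) = 1/(-537/10 - 312) = 1/(-3657/10) = -10/3657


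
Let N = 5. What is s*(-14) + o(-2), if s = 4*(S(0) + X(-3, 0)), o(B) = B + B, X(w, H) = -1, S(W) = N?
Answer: -228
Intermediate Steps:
S(W) = 5
o(B) = 2*B
s = 16 (s = 4*(5 - 1) = 4*4 = 16)
s*(-14) + o(-2) = 16*(-14) + 2*(-2) = -224 - 4 = -228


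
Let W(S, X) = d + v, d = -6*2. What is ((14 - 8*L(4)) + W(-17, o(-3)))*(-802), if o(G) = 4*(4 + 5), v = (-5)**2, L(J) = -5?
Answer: -53734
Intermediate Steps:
d = -12
v = 25
o(G) = 36 (o(G) = 4*9 = 36)
W(S, X) = 13 (W(S, X) = -12 + 25 = 13)
((14 - 8*L(4)) + W(-17, o(-3)))*(-802) = ((14 - 8*(-5)) + 13)*(-802) = ((14 + 40) + 13)*(-802) = (54 + 13)*(-802) = 67*(-802) = -53734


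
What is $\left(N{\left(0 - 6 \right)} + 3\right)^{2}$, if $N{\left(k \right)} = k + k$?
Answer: $81$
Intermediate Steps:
$N{\left(k \right)} = 2 k$
$\left(N{\left(0 - 6 \right)} + 3\right)^{2} = \left(2 \left(0 - 6\right) + 3\right)^{2} = \left(2 \left(-6\right) + 3\right)^{2} = \left(-12 + 3\right)^{2} = \left(-9\right)^{2} = 81$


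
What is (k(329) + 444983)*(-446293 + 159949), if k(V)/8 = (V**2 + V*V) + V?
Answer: -624078444024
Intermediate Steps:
k(V) = 8*V + 16*V**2 (k(V) = 8*((V**2 + V*V) + V) = 8*((V**2 + V**2) + V) = 8*(2*V**2 + V) = 8*(V + 2*V**2) = 8*V + 16*V**2)
(k(329) + 444983)*(-446293 + 159949) = (8*329*(1 + 2*329) + 444983)*(-446293 + 159949) = (8*329*(1 + 658) + 444983)*(-286344) = (8*329*659 + 444983)*(-286344) = (1734488 + 444983)*(-286344) = 2179471*(-286344) = -624078444024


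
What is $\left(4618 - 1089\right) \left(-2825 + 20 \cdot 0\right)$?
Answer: $-9969425$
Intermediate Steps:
$\left(4618 - 1089\right) \left(-2825 + 20 \cdot 0\right) = 3529 \left(-2825 + 0\right) = 3529 \left(-2825\right) = -9969425$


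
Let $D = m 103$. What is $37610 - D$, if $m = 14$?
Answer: $36168$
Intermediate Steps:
$D = 1442$ ($D = 14 \cdot 103 = 1442$)
$37610 - D = 37610 - 1442 = 36168$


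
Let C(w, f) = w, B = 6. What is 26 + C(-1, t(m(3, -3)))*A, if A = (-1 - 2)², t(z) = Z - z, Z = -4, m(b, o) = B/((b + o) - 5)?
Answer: 17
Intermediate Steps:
m(b, o) = 6/(-5 + b + o) (m(b, o) = 6/((b + o) - 5) = 6/(-5 + b + o))
t(z) = -4 - z
A = 9 (A = (-3)² = 9)
26 + C(-1, t(m(3, -3)))*A = 26 - 1*9 = 26 - 9 = 17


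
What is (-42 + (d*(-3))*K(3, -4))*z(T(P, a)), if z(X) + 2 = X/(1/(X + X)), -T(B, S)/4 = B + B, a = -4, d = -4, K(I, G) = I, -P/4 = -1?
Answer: -12276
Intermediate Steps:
P = 4 (P = -4*(-1) = 4)
T(B, S) = -8*B (T(B, S) = -4*(B + B) = -8*B)
z(X) = -2 + 2*X**2 (z(X) = -2 + X/(1/(X + X)) = -2 + X/(1/(2*X)) = -2 + X/((1/(2*X))) = -2 + X*(2*X) = -2 + 2*X**2)
(-42 + (d*(-3))*K(3, -4))*z(T(P, a)) = (-42 - 4*(-3)*3)*(-2 + 2*(-8*4)**2) = (-42 + 12*3)*(-2 + 2*(-32)**2) = (-42 + 36)*(-2 + 2*1024) = -6*(-2 + 2048) = -6*2046 = -12276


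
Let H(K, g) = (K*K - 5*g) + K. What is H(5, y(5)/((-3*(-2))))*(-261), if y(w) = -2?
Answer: -8265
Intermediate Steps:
H(K, g) = K + K² - 5*g (H(K, g) = (K² - 5*g) + K = K + K² - 5*g)
H(5, y(5)/((-3*(-2))))*(-261) = (5 + 5² - (-10)/((-3*(-2))))*(-261) = (5 + 25 - (-10)/6)*(-261) = (5 + 25 - 5*(-⅓))*(-261) = (5 + 25 + 5/3)*(-261) = (95/3)*(-261) = -8265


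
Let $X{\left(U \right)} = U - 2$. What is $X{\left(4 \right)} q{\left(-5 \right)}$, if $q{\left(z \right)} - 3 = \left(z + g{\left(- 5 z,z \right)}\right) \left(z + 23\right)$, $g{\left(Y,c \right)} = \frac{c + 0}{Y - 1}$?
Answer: $- \frac{363}{2} \approx -181.5$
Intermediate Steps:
$X{\left(U \right)} = -2 + U$
$g{\left(Y,c \right)} = \frac{c}{-1 + Y}$
$q{\left(z \right)} = 3 + \left(23 + z\right) \left(z + \frac{z}{-1 - 5 z}\right)$ ($q{\left(z \right)} = 3 + \left(z + \frac{z}{-1 - 5 z}\right) \left(z + 23\right) = 3 + \left(z + \frac{z}{-1 - 5 z}\right) \left(23 + z\right) = 3 + \left(23 + z\right) \left(z + \frac{z}{-1 - 5 z}\right)$)
$X{\left(4 \right)} q{\left(-5 \right)} = \left(-2 + 4\right) \frac{3 + 5 \left(-5\right)^{3} + 15 \left(-5\right) + 115 \left(-5\right)^{2}}{1 + 5 \left(-5\right)} = 2 \frac{3 + 5 \left(-125\right) - 75 + 115 \cdot 25}{1 - 25} = 2 \frac{3 - 625 - 75 + 2875}{-24} = 2 \left(\left(- \frac{1}{24}\right) 2178\right) = 2 \left(- \frac{363}{4}\right) = - \frac{363}{2}$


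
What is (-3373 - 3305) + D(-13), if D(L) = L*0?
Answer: -6678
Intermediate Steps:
D(L) = 0
(-3373 - 3305) + D(-13) = (-3373 - 3305) + 0 = -6678 + 0 = -6678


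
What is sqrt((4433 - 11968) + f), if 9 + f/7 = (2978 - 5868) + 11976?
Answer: 2*sqrt(14001) ≈ 236.65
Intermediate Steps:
f = 63539 (f = -63 + 7*((2978 - 5868) + 11976) = -63 + 7*(-2890 + 11976) = -63 + 7*9086 = -63 + 63602 = 63539)
sqrt((4433 - 11968) + f) = sqrt((4433 - 11968) + 63539) = sqrt(-7535 + 63539) = sqrt(56004) = 2*sqrt(14001)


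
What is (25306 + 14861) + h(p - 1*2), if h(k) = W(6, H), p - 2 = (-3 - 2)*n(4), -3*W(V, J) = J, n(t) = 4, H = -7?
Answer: 120508/3 ≈ 40169.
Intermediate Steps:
W(V, J) = -J/3
p = -18 (p = 2 + (-3 - 2)*4 = 2 - 5*4 = 2 - 20 = -18)
h(k) = 7/3 (h(k) = -⅓*(-7) = 7/3)
(25306 + 14861) + h(p - 1*2) = (25306 + 14861) + 7/3 = 40167 + 7/3 = 120508/3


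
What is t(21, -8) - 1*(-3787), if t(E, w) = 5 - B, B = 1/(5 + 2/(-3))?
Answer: 49293/13 ≈ 3791.8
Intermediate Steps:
B = 3/13 (B = 1/(5 + 2*(-⅓)) = 1/(5 - ⅔) = 1/(13/3) = 3/13 ≈ 0.23077)
t(E, w) = 62/13 (t(E, w) = 5 - 1*3/13 = 5 - 3/13 = 62/13)
t(21, -8) - 1*(-3787) = 62/13 - 1*(-3787) = 62/13 + 3787 = 49293/13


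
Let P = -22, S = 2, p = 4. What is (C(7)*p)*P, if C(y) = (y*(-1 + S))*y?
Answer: -4312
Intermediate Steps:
C(y) = y**2 (C(y) = (y*(-1 + 2))*y = (y*1)*y = y*y = y**2)
(C(7)*p)*P = (7**2*4)*(-22) = (49*4)*(-22) = 196*(-22) = -4312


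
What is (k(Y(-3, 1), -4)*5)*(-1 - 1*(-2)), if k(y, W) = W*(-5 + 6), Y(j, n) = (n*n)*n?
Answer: -20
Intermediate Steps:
Y(j, n) = n³ (Y(j, n) = n²*n = n³)
k(y, W) = W (k(y, W) = W*1 = W)
(k(Y(-3, 1), -4)*5)*(-1 - 1*(-2)) = (-4*5)*(-1 - 1*(-2)) = -20*(-1 + 2) = -20*1 = -20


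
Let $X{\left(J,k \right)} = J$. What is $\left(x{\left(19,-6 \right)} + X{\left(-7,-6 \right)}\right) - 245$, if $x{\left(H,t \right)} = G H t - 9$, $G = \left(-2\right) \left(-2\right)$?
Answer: $-717$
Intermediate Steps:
$G = 4$
$x{\left(H,t \right)} = -9 + 4 H t$ ($x{\left(H,t \right)} = 4 H t - 9 = -9 + 4 H t$)
$\left(x{\left(19,-6 \right)} + X{\left(-7,-6 \right)}\right) - 245 = \left(\left(-9 + 4 \cdot 19 \left(-6\right)\right) - 7\right) - 245 = \left(\left(-9 - 456\right) - 7\right) - 245 = \left(-465 - 7\right) - 245 = -472 - 245 = -717$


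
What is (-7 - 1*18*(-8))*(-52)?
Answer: -7124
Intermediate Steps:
(-7 - 1*18*(-8))*(-52) = (-7 - 18*(-8))*(-52) = (-7 + 144)*(-52) = 137*(-52) = -7124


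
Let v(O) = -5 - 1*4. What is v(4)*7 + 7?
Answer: -56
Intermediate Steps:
v(O) = -9 (v(O) = -5 - 4 = -9)
v(4)*7 + 7 = -9*7 + 7 = -63 + 7 = -56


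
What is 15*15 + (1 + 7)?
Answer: 233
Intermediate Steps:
15*15 + (1 + 7) = 225 + 8 = 233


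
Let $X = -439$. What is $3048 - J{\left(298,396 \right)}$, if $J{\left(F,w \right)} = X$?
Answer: $3487$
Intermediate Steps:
$J{\left(F,w \right)} = -439$
$3048 - J{\left(298,396 \right)} = 3048 - -439 = 3048 + 439 = 3487$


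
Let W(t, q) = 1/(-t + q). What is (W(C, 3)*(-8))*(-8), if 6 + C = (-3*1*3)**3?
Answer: 32/369 ≈ 0.086721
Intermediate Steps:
C = -735 (C = -6 + (-3*1*3)**3 = -6 + (-3*3)**3 = -6 + (-9)**3 = -6 - 729 = -735)
W(t, q) = 1/(q - t)
(W(C, 3)*(-8))*(-8) = (-8/(3 - 1*(-735)))*(-8) = (-8/(3 + 735))*(-8) = (-8/738)*(-8) = ((1/738)*(-8))*(-8) = -4/369*(-8) = 32/369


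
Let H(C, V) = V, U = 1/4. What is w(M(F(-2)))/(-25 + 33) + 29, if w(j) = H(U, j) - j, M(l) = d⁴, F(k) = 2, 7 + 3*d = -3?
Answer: 29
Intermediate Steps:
d = -10/3 (d = -7/3 + (⅓)*(-3) = -7/3 - 1 = -10/3 ≈ -3.3333)
U = ¼ ≈ 0.25000
M(l) = 10000/81 (M(l) = (-10/3)⁴ = 10000/81)
w(j) = 0 (w(j) = j - j = 0)
w(M(F(-2)))/(-25 + 33) + 29 = 0/(-25 + 33) + 29 = 0/8 + 29 = 0*(⅛) + 29 = 0 + 29 = 29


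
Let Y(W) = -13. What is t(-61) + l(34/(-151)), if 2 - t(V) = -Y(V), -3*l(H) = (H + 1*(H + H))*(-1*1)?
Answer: -1695/151 ≈ -11.225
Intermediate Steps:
l(H) = H (l(H) = -(H + 1*(H + H))*(-1*1)/3 = -(H + 1*(2*H))*(-1)/3 = -(H + 2*H)*(-1)/3 = -3*H*(-1)/3 = -(-1)*H = H)
t(V) = -11 (t(V) = 2 - (-1)*(-13) = 2 - 1*13 = 2 - 13 = -11)
t(-61) + l(34/(-151)) = -11 + 34/(-151) = -11 + 34*(-1/151) = -11 - 34/151 = -1695/151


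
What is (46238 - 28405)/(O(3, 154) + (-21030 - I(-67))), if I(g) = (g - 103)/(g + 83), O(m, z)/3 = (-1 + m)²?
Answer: -142664/168059 ≈ -0.84889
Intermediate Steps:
O(m, z) = 3*(-1 + m)²
I(g) = (-103 + g)/(83 + g)
(46238 - 28405)/(O(3, 154) + (-21030 - I(-67))) = (46238 - 28405)/(3*(-1 + 3)² + (-21030 - (-103 - 67)/(83 - 67))) = 17833/(3*2² + (-21030 - (-170)/16)) = 17833/(3*4 + (-21030 - (-170)/16)) = 17833/(12 + (-21030 - 1*(-85/8))) = 17833/(12 + (-21030 + 85/8)) = 17833/(12 - 168155/8) = 17833/(-168059/8) = 17833*(-8/168059) = -142664/168059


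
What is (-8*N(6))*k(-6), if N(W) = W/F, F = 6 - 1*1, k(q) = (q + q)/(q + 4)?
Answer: -288/5 ≈ -57.600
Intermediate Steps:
k(q) = 2*q/(4 + q) (k(q) = (2*q)/(4 + q) = 2*q/(4 + q))
F = 5 (F = 6 - 1 = 5)
N(W) = W/5
(-8*N(6))*k(-6) = (-8*6/5)*(2*(-6)/(4 - 6)) = (-8*6/5)*(2*(-6)/(-2)) = -96*(-6)*(-1)/(5*2) = -48/5*6 = -288/5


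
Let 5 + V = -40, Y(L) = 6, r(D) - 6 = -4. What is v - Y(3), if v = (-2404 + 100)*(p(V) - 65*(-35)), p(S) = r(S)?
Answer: -5246214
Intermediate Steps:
r(D) = 2 (r(D) = 6 - 4 = 2)
V = -45 (V = -5 - 40 = -45)
p(S) = 2
v = -5246208 (v = (-2404 + 100)*(2 - 65*(-35)) = -2304*(2 + 2275) = -2304*2277 = -5246208)
v - Y(3) = -5246208 - 1*6 = -5246208 - 6 = -5246214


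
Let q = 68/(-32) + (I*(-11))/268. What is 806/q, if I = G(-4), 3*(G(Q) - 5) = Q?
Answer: -1296048/3659 ≈ -354.21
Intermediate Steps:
G(Q) = 5 + Q/3
I = 11/3 (I = 5 + (⅓)*(-4) = 5 - 4/3 = 11/3 ≈ 3.6667)
q = -3659/1608 (q = 68/(-32) + ((11/3)*(-11))/268 = 68*(-1/32) - 121/3*1/268 = -17/8 - 121/804 = -3659/1608 ≈ -2.2755)
806/q = 806/(-3659/1608) = 806*(-1608/3659) = -1296048/3659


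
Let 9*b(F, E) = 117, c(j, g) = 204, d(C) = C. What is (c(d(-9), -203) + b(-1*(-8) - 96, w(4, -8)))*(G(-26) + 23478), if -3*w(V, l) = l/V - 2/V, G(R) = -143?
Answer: 5063695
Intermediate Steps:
w(V, l) = 2/(3*V) - l/(3*V) (w(V, l) = -(l/V - 2/V)/3 = -(-2/V + l/V)/3 = 2/(3*V) - l/(3*V))
b(F, E) = 13 (b(F, E) = (1/9)*117 = 13)
(c(d(-9), -203) + b(-1*(-8) - 96, w(4, -8)))*(G(-26) + 23478) = (204 + 13)*(-143 + 23478) = 217*23335 = 5063695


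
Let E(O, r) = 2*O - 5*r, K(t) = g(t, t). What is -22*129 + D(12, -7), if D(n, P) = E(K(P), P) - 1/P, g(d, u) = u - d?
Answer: -19620/7 ≈ -2802.9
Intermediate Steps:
K(t) = 0 (K(t) = t - t = 0)
E(O, r) = -5*r + 2*O
D(n, P) = -1/P - 5*P (D(n, P) = (-5*P + 2*0) - 1/P = (-5*P + 0) - 1/P = -5*P - 1/P = -1/P - 5*P)
-22*129 + D(12, -7) = -22*129 + (-1/(-7) - 5*(-7)) = -2838 + (-1*(-⅐) + 35) = -2838 + (⅐ + 35) = -2838 + 246/7 = -19620/7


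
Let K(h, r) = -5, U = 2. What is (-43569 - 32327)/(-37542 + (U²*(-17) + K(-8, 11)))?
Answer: 75896/37615 ≈ 2.0177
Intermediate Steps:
(-43569 - 32327)/(-37542 + (U²*(-17) + K(-8, 11))) = (-43569 - 32327)/(-37542 + (2²*(-17) - 5)) = -75896/(-37542 + (4*(-17) - 5)) = -75896/(-37542 + (-68 - 5)) = -75896/(-37542 - 73) = -75896/(-37615) = -75896*(-1/37615) = 75896/37615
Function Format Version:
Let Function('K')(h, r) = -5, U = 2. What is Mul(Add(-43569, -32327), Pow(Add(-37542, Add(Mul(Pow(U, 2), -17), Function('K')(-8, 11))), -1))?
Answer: Rational(75896, 37615) ≈ 2.0177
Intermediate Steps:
Mul(Add(-43569, -32327), Pow(Add(-37542, Add(Mul(Pow(U, 2), -17), Function('K')(-8, 11))), -1)) = Mul(Add(-43569, -32327), Pow(Add(-37542, Add(Mul(Pow(2, 2), -17), -5)), -1)) = Mul(-75896, Pow(Add(-37542, Add(Mul(4, -17), -5)), -1)) = Mul(-75896, Pow(Add(-37542, Add(-68, -5)), -1)) = Mul(-75896, Pow(Add(-37542, -73), -1)) = Mul(-75896, Pow(-37615, -1)) = Mul(-75896, Rational(-1, 37615)) = Rational(75896, 37615)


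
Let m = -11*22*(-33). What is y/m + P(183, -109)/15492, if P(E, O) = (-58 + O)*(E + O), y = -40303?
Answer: -30127711/5154963 ≈ -5.8444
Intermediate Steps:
m = 7986 (m = -242*(-33) = 7986)
y/m + P(183, -109)/15492 = -40303/7986 + ((-109)² - 58*183 - 58*(-109) + 183*(-109))/15492 = -40303*1/7986 + (11881 - 10614 + 6322 - 19947)*(1/15492) = -40303/7986 - 12358*1/15492 = -40303/7986 - 6179/7746 = -30127711/5154963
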